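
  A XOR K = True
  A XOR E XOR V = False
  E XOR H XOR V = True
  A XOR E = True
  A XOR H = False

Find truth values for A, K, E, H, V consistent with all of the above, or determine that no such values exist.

Unsatisfiable — no assignment works.

Adding constraints 2, 3, 5 mod 2: every variable appears an even number of times on the left, so the left side is 0.
But the right sides sum to 1 (mod 2). 0 ≠ 1 — the system is inconsistent.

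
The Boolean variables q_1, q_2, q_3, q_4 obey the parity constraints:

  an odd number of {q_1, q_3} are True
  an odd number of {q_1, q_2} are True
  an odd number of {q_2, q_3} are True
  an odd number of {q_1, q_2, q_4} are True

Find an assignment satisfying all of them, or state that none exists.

Adding constraints 1, 2, 3 mod 2: every variable appears an even number of times on the left, so the left side is 0.
But the right sides sum to 1 (mod 2). 0 ≠ 1 — the system is inconsistent.

No satisfying assignment exists.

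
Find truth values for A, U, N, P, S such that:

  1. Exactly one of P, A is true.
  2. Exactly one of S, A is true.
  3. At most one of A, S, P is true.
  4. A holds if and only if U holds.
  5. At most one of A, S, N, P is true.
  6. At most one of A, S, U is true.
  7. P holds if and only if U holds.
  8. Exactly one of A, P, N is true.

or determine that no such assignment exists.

The formula is unsatisfiable.

Case U = True:
  (4) with U=T forces A = True.
  Constraint (6) is violated (A=T, U=T) — contradiction.
Case U = False:
  (4) with U=F forces A = False.
  (1) with A=F forces P = True.
  Constraint (7) is violated (P=T, U=F) — contradiction.
Both cases fail — unsatisfiable.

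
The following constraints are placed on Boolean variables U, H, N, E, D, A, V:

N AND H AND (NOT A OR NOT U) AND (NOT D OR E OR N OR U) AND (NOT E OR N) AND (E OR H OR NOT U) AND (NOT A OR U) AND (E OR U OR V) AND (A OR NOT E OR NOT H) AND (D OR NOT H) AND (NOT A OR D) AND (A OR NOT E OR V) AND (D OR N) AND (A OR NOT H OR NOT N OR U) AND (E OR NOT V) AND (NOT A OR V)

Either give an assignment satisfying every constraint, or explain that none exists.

U=T, H=T, N=T, E=F, D=T, A=F, V=F

Unit clause (N) forces N = True.
Unit clause (H) forces H = True.
In (D OR NOT H) only D is left, so D = True.
Try U = False:
  (NOT A OR U) forces A = False.
  clause (A OR NOT H OR NOT N OR U) is falsified — backtrack.
So U = True.
  then (NOT A OR NOT U) forces A = False.
  then (A OR NOT E OR NOT H) forces E = False.
  then (E OR NOT V) forces V = False.
All clauses satisfied.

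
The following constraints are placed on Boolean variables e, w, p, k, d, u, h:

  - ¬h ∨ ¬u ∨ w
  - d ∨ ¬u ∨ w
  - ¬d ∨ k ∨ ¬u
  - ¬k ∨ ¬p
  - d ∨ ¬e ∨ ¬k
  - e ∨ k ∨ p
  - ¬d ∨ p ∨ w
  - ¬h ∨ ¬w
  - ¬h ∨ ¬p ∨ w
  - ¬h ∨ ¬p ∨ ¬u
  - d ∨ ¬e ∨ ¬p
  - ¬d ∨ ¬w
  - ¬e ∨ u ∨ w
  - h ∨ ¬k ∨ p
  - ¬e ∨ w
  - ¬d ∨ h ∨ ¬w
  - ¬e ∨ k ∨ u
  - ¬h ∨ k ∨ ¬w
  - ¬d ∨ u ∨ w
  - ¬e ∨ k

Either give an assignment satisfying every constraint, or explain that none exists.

e=F; w=T; p=T; k=F; d=F; u=F; h=F

Try e = True:
  (¬e ∨ w) forces w = True.
  (¬h ∨ ¬w) forces h = False.
  (¬d ∨ ¬w) forces d = False.
  (d ∨ ¬e ∨ ¬k) forces k = False.
  clause (¬e ∨ k) is falsified — backtrack.
So e = False.
Set w = True.
  then (¬h ∨ ¬w) forces h = False.
  then (¬d ∨ ¬w) forces d = False.
Set p = True.
  then (¬k ∨ ¬p) forces k = False.
Set u = False.
All clauses satisfied.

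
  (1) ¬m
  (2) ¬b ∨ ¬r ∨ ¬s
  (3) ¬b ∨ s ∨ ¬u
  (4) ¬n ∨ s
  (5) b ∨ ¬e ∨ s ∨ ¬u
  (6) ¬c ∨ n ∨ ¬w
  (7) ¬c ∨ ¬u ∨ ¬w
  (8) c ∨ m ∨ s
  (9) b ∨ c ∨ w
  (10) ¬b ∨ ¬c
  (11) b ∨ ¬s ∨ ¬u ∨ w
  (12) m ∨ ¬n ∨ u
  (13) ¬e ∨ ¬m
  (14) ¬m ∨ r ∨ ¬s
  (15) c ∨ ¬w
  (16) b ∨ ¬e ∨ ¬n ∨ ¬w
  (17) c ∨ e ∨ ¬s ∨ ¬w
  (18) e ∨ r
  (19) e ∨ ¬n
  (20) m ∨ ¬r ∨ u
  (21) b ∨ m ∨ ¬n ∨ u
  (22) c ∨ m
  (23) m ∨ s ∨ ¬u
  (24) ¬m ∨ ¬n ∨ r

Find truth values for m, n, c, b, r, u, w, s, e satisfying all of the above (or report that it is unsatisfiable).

m = False, n = False, c = True, b = False, r = False, u = False, w = False, s = False, e = True

Unit clause (¬m) forces m = False.
In (c ∨ m) only c is left, so c = True.
In (¬b ∨ ¬c) only ¬b is left, so b = False.
Try n = True:
  (¬n ∨ s) forces s = True.
  (m ∨ ¬n ∨ u) forces u = True.
  (¬c ∨ ¬u ∨ ¬w) forces w = False.
  clause (b ∨ ¬s ∨ ¬u ∨ w) is falsified — backtrack.
So n = False.
  then (¬c ∨ n ∨ ¬w) forces w = False.
Set r = False.
  then (e ∨ r) forces e = True.
Set u = False.
Set s = False.
All clauses satisfied.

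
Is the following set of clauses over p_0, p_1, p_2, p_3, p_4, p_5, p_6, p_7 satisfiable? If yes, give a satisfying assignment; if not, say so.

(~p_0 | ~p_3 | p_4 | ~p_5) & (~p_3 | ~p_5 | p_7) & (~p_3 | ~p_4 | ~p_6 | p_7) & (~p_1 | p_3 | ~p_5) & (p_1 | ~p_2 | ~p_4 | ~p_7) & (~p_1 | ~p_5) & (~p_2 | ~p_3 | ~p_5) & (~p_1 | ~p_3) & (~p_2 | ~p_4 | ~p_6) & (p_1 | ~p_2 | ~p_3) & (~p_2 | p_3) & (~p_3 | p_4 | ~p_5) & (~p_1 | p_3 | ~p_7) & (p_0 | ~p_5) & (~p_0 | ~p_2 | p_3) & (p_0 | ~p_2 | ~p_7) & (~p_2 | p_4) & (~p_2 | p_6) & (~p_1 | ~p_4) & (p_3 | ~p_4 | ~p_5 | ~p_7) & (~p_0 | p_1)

Set p_0 = False.
  then (p_0 | ~p_5) forces p_5 = False.
Set p_1 = True.
  then (~p_1 | ~p_3) forces p_3 = False.
  then (~p_2 | p_3) forces p_2 = False.
  then (~p_1 | p_3 | ~p_7) forces p_7 = False.
  then (~p_1 | ~p_4) forces p_4 = False.
Set p_6 = False.
All clauses satisfied.

p_0: False, p_1: True, p_2: False, p_3: False, p_4: False, p_5: False, p_6: False, p_7: False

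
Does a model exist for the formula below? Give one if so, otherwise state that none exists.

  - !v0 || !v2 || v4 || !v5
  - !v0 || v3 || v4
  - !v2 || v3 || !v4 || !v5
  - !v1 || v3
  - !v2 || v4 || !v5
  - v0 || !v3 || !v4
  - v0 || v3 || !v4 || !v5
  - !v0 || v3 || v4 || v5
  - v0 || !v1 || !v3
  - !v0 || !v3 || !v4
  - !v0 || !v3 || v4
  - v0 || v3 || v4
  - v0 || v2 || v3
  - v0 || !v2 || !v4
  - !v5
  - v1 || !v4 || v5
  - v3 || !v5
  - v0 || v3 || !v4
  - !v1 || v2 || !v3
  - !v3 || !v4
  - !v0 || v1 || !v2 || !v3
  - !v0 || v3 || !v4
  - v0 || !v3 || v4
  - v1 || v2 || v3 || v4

The formula is unsatisfiable.

Case v3 = True:
  (!v5) forces v5 = False.
  (!v3 || !v4) forces v4 = False.
  (!v0 || !v3 || v4) forces v0 = False.
  Clause (v0 || !v3 || v4) is falsified — contradiction.
Case v3 = False:
  (!v1 || v3) forces v1 = False.
  (!v5) forces v5 = False.
  (v1 || !v4 || v5) forces v4 = False.
  (!v0 || v3 || v4) forces v0 = False.
  Clause (v0 || v3 || v4) is falsified — contradiction.
Both cases fail, so the formula is unsatisfiable.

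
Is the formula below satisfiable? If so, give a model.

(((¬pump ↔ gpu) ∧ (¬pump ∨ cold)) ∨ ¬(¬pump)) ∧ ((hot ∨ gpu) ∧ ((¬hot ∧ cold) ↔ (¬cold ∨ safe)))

pump = False, cold = True, gpu = True, safe = True, hot = False

  ((¬pump ↔ gpu) ∧ (¬pump ∨ cold)) ∨ ¬(¬pump) = True
    (¬pump ↔ gpu) ∧ (¬pump ∨ cold) = True
      ¬pump ↔ gpu = True
        ¬pump = True
      ¬pump ∨ cold = True
        ¬pump = True
    ¬(¬pump) = False
      ¬pump = True
  (hot ∨ gpu) ∧ ((¬hot ∧ cold) ↔ (¬cold ∨ safe)) = True
    hot ∨ gpu = True
    (¬hot ∧ cold) ↔ (¬cold ∨ safe) = True
      ¬hot ∧ cold = True
        ¬hot = True
      ¬cold ∨ safe = True
        ¬cold = False
Both conjuncts True, so the formula holds.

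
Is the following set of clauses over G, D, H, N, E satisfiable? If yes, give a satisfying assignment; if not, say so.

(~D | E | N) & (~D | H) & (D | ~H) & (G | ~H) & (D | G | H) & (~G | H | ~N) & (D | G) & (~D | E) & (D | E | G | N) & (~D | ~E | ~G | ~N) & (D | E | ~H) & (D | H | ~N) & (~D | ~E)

G = True; D = False; H = False; N = False; E = False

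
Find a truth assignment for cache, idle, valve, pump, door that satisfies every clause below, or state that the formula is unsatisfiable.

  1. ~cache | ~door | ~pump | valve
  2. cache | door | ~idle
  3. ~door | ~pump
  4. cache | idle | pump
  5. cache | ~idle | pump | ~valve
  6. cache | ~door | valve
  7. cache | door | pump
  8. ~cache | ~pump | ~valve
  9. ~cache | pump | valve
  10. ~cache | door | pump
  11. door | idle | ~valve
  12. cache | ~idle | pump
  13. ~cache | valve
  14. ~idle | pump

Set cache = True.
  then (~cache | valve) forces valve = True.
  then (~cache | ~pump | ~valve) forces pump = False.
  then (~cache | door | pump) forces door = True.
  then (~idle | pump) forces idle = False.
All clauses satisfied.

cache: True, idle: False, valve: True, pump: False, door: True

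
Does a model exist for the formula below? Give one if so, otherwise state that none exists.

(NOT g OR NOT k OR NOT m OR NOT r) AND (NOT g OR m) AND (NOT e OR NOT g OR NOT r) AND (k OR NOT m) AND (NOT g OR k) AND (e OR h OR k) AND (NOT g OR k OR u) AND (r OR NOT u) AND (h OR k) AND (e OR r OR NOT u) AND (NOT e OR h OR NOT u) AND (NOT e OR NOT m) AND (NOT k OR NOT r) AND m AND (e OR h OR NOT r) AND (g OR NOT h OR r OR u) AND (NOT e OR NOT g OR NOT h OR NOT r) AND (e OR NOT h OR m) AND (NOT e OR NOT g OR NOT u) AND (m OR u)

Unit clause (m) forces m = True.
In (k OR NOT m) only k is left, so k = True.
In (NOT e OR NOT m) only NOT e is left, so e = False.
In (NOT k OR NOT r) only NOT r is left, so r = False.
In (r OR NOT u) only NOT u is left, so u = False.
Set h = False.
Set g = True.
All clauses satisfied.

r = False; h = False; u = False; g = True; k = True; m = True; e = False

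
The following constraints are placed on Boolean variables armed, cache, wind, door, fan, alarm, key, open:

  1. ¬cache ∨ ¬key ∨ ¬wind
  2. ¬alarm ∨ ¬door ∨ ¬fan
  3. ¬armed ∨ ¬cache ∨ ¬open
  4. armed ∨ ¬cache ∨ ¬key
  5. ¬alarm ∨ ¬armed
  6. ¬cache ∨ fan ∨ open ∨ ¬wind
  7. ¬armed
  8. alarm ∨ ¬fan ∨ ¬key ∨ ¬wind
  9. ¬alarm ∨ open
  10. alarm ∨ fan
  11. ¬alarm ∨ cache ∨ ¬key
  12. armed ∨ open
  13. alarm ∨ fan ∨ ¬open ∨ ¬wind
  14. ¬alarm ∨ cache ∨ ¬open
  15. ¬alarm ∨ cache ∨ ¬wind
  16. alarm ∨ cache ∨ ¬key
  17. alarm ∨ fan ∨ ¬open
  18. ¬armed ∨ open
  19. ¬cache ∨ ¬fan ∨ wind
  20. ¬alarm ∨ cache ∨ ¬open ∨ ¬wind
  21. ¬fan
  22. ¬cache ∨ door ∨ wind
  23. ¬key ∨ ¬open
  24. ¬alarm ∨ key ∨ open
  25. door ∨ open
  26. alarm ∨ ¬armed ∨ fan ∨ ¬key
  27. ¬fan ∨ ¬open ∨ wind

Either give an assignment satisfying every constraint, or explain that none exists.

Unit clause (¬armed) forces armed = False.
In (armed ∨ open) only open is left, so open = True.
Unit clause (¬fan) forces fan = False.
In (¬key ∨ ¬open) only ¬key is left, so key = False.
In (alarm ∨ fan) only alarm is left, so alarm = True.
In (¬alarm ∨ cache ∨ ¬open) only cache is left, so cache = True.
Set wind = True.
Set door = False.
All clauses satisfied.

armed=F; cache=T; wind=T; door=F; fan=F; alarm=T; key=F; open=T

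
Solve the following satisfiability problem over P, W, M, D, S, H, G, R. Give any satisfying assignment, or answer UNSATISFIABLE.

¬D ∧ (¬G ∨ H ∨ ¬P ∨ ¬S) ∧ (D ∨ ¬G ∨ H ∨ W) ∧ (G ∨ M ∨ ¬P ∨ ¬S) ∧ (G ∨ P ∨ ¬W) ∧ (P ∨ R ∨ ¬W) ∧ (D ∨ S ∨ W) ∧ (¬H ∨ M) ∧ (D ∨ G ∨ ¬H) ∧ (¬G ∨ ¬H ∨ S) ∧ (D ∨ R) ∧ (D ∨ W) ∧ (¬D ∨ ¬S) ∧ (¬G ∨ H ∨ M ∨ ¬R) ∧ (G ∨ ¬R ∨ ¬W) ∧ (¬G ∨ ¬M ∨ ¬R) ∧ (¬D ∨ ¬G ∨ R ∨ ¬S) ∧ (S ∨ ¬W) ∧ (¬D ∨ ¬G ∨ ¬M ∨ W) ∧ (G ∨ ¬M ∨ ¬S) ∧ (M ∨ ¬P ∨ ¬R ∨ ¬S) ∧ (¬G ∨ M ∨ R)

No satisfying assignment exists.

Case D = True:
  Clause (¬D) is falsified — contradiction.
Case D = False:
  (D ∨ R) forces R = True.
  (D ∨ W) forces W = True.
  (G ∨ ¬R ∨ ¬W) forces G = True.
  (¬G ∨ ¬M ∨ ¬R) forces M = False.
  (¬H ∨ M) forces H = False.
  Clause (¬G ∨ H ∨ M ∨ ¬R) is falsified — contradiction.
Both cases fail, so the formula is unsatisfiable.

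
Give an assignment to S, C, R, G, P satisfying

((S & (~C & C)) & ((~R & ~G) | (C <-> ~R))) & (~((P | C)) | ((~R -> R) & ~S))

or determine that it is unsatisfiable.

The formula is unsatisfiable.

Case C = True: the conjunct ~C is False.
Case C = False: the conjunct C is False.
Both cases fail — unsatisfiable.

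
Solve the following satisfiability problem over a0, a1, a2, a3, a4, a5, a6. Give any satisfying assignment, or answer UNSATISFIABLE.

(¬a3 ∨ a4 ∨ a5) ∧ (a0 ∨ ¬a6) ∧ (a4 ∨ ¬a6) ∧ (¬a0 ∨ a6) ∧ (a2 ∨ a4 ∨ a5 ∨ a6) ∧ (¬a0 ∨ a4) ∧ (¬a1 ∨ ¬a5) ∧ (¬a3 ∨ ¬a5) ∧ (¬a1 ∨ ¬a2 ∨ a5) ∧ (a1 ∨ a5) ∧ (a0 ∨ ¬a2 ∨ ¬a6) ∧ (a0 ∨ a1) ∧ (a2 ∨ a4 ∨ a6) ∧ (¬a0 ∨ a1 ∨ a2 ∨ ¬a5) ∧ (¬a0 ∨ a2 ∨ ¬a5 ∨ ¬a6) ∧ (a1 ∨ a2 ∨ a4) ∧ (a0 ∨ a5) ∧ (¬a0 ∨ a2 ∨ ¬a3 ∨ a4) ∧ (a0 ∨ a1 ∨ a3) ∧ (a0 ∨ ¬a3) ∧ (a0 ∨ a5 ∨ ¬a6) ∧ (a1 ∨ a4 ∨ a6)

a0: True; a1: False; a2: True; a3: False; a4: True; a5: True; a6: True

Set a0 = True.
  then (¬a0 ∨ a6) forces a6 = True.
  then (¬a0 ∨ a4) forces a4 = True.
Set a1 = False.
  then (a1 ∨ a5) forces a5 = True.
  then (¬a0 ∨ a1 ∨ a2 ∨ ¬a5) forces a2 = True.
  then (¬a3 ∨ ¬a5) forces a3 = False.
All clauses satisfied.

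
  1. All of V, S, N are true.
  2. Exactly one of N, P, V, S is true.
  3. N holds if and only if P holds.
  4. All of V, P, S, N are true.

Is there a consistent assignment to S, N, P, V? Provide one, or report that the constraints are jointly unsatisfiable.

No satisfying assignment exists.

Case S = True:
  (1) forces V = True.
  Constraint (2) is violated (V=T, S=T) — contradiction.
Case S = False:
  Constraint (1) is violated (S=F) — contradiction.
Both cases fail — unsatisfiable.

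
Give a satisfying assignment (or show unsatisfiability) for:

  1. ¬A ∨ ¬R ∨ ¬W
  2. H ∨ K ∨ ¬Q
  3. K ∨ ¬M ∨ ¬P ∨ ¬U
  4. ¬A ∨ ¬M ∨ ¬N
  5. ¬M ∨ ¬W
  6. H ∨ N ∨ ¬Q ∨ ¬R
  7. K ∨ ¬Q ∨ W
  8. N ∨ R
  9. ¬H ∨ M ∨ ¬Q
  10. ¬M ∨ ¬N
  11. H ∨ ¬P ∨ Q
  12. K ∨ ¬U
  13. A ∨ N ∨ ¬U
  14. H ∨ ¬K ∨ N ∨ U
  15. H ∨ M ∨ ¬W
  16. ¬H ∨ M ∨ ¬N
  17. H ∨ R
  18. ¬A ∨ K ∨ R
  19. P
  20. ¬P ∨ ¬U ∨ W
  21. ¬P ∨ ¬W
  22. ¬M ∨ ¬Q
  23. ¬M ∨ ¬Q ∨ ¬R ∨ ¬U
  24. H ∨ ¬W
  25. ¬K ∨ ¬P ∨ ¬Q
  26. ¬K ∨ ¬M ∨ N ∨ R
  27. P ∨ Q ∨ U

R: True, K: False, U: False, H: True, P: True, N: False, W: False, Q: False, A: True, M: True

Unit clause (P) forces P = True.
In (¬P ∨ ¬W) only ¬W is left, so W = False.
In (¬P ∨ ¬U ∨ W) only ¬U is left, so U = False.
Set R = True.
Set K = False.
  then (K ∨ ¬Q ∨ W) forces Q = False.
  then (H ∨ ¬P ∨ Q) forces H = True.
Try N = True:
  (¬M ∨ ¬N) forces M = False.
  clause (¬H ∨ M ∨ ¬N) is falsified — backtrack.
So N = False.
Set A = True.
Set M = True.
All clauses satisfied.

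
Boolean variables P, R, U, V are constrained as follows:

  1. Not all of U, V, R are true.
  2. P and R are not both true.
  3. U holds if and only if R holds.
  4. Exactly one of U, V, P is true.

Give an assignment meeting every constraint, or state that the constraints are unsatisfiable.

P = True, R = False, U = False, V = False

  (1) {U, V, R}: 0/3 true — not all ✓
  (2) P=T, R=F — not both ✓
  (3) U=F, R=F — same ✓
  (4) {U, V, P}: 1 true — exactly one ✓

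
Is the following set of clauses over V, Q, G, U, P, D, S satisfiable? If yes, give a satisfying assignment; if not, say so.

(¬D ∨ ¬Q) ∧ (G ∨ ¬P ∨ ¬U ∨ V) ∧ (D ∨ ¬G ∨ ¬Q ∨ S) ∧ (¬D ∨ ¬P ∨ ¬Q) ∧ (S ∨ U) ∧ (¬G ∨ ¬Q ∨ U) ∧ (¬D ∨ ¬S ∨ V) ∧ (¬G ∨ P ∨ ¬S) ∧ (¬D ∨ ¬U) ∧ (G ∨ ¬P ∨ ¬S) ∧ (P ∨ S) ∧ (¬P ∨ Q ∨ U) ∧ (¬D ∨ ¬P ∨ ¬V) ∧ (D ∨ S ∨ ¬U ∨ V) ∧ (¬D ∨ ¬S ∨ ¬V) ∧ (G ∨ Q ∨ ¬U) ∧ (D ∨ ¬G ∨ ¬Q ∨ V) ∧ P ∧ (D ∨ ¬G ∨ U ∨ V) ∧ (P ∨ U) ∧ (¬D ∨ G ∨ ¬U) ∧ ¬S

V: True; Q: False; G: True; U: True; P: True; D: False; S: False

Unit clause (P) forces P = True.
Unit clause (¬S) forces S = False.
In (S ∨ U) only U is left, so U = True.
In (¬D ∨ ¬U) only ¬D is left, so D = False.
In (D ∨ S ∨ ¬U ∨ V) only V is left, so V = True.
Set Q = False.
  then (G ∨ Q ∨ ¬U) forces G = True.
All clauses satisfied.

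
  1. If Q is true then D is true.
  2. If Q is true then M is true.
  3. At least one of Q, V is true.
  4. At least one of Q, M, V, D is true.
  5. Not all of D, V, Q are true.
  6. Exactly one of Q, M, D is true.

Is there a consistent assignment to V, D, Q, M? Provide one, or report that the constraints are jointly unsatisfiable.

V: True; D: False; Q: False; M: True

  (1) Q=F ⇒ D: vacuous ✓
  (2) Q=F ⇒ M: vacuous ✓
  (3) {Q, V}: 1 true — at least one ✓
  (4) {Q, M, V, D}: 2 true — at least one ✓
  (5) {D, V, Q}: 1/3 true — not all ✓
  (6) {Q, M, D}: 1 true — exactly one ✓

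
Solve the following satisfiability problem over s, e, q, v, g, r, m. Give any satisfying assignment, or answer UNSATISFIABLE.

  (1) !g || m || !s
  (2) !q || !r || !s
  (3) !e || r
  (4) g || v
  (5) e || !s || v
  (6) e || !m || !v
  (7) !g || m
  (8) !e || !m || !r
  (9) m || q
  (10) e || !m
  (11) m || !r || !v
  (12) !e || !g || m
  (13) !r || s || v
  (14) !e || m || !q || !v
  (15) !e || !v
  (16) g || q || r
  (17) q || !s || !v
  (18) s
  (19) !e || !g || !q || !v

s = True, e = False, q = True, v = True, g = False, r = False, m = False

Unit clause (s) forces s = True.
Try e = True:
  (!e || r) forces r = True.
  (!q || !r || !s) forces q = False.
  (!e || !m || !r) forces m = False.
  clause (m || q) is falsified — backtrack.
So e = False.
  then (e || !s || v) forces v = True.
  then (e || !m || !v) forces m = False.
  then (!g || m) forces g = False.
  then (m || q) forces q = True.
  then (m || !r || !v) forces r = False.
All clauses satisfied.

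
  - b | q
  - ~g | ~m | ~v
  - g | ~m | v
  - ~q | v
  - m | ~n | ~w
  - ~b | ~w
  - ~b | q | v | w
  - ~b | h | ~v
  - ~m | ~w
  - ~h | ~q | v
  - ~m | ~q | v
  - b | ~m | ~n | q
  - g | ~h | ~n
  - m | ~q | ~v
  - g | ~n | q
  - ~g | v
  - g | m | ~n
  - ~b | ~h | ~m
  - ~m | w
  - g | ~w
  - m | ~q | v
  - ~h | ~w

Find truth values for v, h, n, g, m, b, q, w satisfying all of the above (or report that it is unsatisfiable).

Try v = False:
  (~q | v) forces q = False.
  (b | q) forces b = True.
  (~b | ~w) forces w = False.
  clause (~b | q | v | w) is falsified — backtrack.
So v = True.
Set h = True.
  then (~h | ~w) forces w = False.
  then (~m | w) forces m = False.
  then (m | ~q | ~v) forces q = False.
  then (b | q) forces b = True.
Set n = False.
Set g = False.
All clauses satisfied.

v: True, h: True, n: False, g: False, m: False, b: True, q: False, w: False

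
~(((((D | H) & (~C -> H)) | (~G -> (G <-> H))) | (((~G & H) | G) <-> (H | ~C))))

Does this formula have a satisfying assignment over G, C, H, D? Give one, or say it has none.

Case H = True: the formula becomes ~((True | (~G | G))) = False.
Case H = False: the formula simplifies to ~((((D & C) | (~G -> ~G)) | (G <-> ~C))).
  G = True: this becomes ~((True | ~C)) = False.
  G = False: this becomes ~((True | C)) = False.
Both cases fail — unsatisfiable.

Unsatisfiable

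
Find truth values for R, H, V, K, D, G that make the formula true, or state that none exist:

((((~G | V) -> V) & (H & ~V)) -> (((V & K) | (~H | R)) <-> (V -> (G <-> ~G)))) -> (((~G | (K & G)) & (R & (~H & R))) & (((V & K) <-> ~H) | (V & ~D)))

R: True; H: False; V: True; K: True; D: False; G: True

  ((((~G | V) -> V) & (H & ~V)) -> (((V & K) | (~H | R)) <-> (V -> (G <-> ~G)))) -> (((~G | (K & G)) & (R & (~H & R))) & (((V & K) <-> ~H) | (V & ~D))) = True
    (((~G | V) -> V) & (H & ~V)) -> (((V & K) | (~H | R)) <-> (V -> (G <-> ~G))) = True
      ((~G | V) -> V) & (H & ~V) = False
        (~G | V) -> V = True
          ~G | V = True
            ~G = False
        H & ~V = False
          ~V = False
      ((V & K) | (~H | R)) <-> (V -> (G <-> ~G)) = False
        (V & K) | (~H | R) = True
          V & K = True
          ~H | R = True
            ~H = True
        V -> (G <-> ~G) = False
          G <-> ~G = False
            ~G = False
    ((~G | (K & G)) & (R & (~H & R))) & (((V & K) <-> ~H) | (V & ~D)) = True
      (~G | (K & G)) & (R & (~H & R)) = True
        ~G | (K & G) = True
          ~G = False
          K & G = True
        R & (~H & R) = True
          ~H & R = True
            ~H = True
      ((V & K) <-> ~H) | (V & ~D) = True
        (V & K) <-> ~H = True
          V & K = True
          ~H = True
        V & ~D = True
          ~D = True
The formula evaluates to True.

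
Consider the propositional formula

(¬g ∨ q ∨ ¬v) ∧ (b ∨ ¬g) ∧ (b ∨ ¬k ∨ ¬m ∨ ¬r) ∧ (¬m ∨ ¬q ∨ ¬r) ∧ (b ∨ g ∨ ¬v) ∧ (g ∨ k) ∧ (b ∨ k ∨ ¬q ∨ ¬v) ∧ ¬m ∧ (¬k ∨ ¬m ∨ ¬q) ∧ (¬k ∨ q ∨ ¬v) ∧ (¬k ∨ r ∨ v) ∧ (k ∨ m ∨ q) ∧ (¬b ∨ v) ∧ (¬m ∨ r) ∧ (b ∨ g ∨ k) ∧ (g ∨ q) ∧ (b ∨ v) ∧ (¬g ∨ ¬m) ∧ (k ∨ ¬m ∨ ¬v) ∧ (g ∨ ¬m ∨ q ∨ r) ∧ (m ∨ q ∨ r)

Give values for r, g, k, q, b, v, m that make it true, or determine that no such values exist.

r = False, g = False, k = True, q = True, b = True, v = True, m = False

Unit clause (¬m) forces m = False.
Set r = False.
  then (m ∨ q ∨ r) forces q = True.
Set g = False.
  then (g ∨ k) forces k = True.
  then (¬k ∨ r ∨ v) forces v = True.
  then (b ∨ g ∨ ¬v) forces b = True.
All clauses satisfied.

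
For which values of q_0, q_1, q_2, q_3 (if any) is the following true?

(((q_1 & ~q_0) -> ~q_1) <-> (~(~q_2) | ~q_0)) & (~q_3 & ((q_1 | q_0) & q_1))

q_0 = True, q_1 = True, q_2 = True, q_3 = False

  ((q_1 & ~q_0) -> ~q_1) <-> (~(~q_2) | ~q_0) = True
    (q_1 & ~q_0) -> ~q_1 = True
      q_1 & ~q_0 = False
        ~q_0 = False
      ~q_1 = False
    ~(~q_2) | ~q_0 = True
      ~(~q_2) = True
        ~q_2 = False
      ~q_0 = False
  ~q_3 & ((q_1 | q_0) & q_1) = True
    ~q_3 = True
    (q_1 | q_0) & q_1 = True
      q_1 | q_0 = True
Both conjuncts True, so the formula holds.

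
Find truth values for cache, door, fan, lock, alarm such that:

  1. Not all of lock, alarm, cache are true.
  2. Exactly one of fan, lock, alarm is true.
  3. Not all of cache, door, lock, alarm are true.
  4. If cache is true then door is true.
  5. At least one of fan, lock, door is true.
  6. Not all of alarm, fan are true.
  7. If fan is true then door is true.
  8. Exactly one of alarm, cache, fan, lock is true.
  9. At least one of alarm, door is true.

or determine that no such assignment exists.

cache = False, door = True, fan = True, lock = False, alarm = False

  (1) {lock, alarm, cache}: 0/3 true — not all ✓
  (2) {fan, lock, alarm}: 1 true — exactly one ✓
  (3) {cache, door, lock, alarm}: 1/4 true — not all ✓
  (4) cache=F ⇒ door: vacuous ✓
  (5) {fan, lock, door}: 2 true — at least one ✓
  (6) {alarm, fan}: 1/2 true — not all ✓
  (7) fan=T ⇒ door: T ✓
  (8) {alarm, cache, fan, lock}: 1 true — exactly one ✓
  (9) {alarm, door}: 1 true — at least one ✓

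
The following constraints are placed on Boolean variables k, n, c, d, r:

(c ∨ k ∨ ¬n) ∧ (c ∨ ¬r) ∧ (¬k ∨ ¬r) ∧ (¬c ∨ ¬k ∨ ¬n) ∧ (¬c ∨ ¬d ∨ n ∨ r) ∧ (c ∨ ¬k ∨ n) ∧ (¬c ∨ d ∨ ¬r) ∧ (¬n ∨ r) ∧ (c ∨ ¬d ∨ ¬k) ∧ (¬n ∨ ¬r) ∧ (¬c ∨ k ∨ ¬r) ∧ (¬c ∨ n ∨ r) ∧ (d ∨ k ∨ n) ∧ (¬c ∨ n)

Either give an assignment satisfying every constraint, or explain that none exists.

k = False, n = False, c = False, d = True, r = False

Try k = True:
  (¬k ∨ ¬r) forces r = False.
  (¬n ∨ r) forces n = False.
  (c ∨ ¬k ∨ n) forces c = True.
  clause (¬c ∨ n ∨ r) is falsified — backtrack.
So k = False.
Try n = True:
  (c ∨ k ∨ ¬n) forces c = True.
  (¬n ∨ r) forces r = True.
  clause (¬n ∨ ¬r) is falsified — backtrack.
So n = False.
  then (d ∨ k ∨ n) forces d = True.
  then (¬c ∨ n) forces c = False.
  then (c ∨ ¬r) forces r = False.
All clauses satisfied.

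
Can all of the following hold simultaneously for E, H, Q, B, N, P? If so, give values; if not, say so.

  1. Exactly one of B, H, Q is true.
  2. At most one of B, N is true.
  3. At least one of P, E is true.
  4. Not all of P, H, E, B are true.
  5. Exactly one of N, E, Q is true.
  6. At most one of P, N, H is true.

E = True, H = False, Q = False, B = True, N = False, P = True

  (1) {B, H, Q}: 1 true — exactly one ✓
  (2) {B, N}: 1 true — at most one ✓
  (3) {P, E}: 2 true — at least one ✓
  (4) {P, H, E, B}: 3/4 true — not all ✓
  (5) {N, E, Q}: 1 true — exactly one ✓
  (6) {P, N, H}: 1 true — at most one ✓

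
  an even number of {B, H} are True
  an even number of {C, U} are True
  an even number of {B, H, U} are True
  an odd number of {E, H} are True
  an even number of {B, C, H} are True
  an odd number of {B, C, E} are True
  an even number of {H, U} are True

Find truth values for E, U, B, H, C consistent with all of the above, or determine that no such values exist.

E = True, U = False, B = False, H = False, C = False

{B, H}: 0 true → even ✓
{C, U}: 0 true → even ✓
{B, H, U}: 0 true → even ✓
{E, H}: 1 true → odd ✓
{B, C, H}: 0 true → even ✓
{B, C, E}: 1 true → odd ✓
{H, U}: 0 true → even ✓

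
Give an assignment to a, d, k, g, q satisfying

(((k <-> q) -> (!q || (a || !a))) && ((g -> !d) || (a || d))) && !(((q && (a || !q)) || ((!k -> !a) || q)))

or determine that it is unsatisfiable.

a = True; d = True; k = False; g = False; q = False

  ((k <-> q) -> (!q || (a || !a))) && ((g -> !d) || (a || d)) = True
    (k <-> q) -> (!q || (a || !a)) = True
      k <-> q = True
      !q || (a || !a) = True
        !q = True
        a || !a = True
          !a = False
    (g -> !d) || (a || d) = True
      g -> !d = True
        !d = False
      a || d = True
  !(((q && (a || !q)) || ((!k -> !a) || q))) = True
    (q && (a || !q)) || ((!k -> !a) || q) = False
      q && (a || !q) = False
        a || !q = True
          !q = True
      (!k -> !a) || q = False
        !k -> !a = False
          !k = True
          !a = False
Both conjuncts True, so the formula holds.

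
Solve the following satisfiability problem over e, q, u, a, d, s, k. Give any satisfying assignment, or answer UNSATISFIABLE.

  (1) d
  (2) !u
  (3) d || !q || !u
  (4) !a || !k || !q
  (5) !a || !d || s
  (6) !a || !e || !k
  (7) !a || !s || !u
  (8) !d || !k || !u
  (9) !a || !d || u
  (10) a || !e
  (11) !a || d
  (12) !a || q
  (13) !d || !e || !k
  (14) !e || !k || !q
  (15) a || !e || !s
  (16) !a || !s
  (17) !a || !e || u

e=F, q=F, u=F, a=F, d=T, s=F, k=F

Unit clause (d) forces d = True.
Unit clause (!u) forces u = False.
In (!a || !d || u) only !a is left, so a = False.
In (a || !e) only !e is left, so e = False.
Set q = False.
Set s = False.
Set k = False.
All clauses satisfied.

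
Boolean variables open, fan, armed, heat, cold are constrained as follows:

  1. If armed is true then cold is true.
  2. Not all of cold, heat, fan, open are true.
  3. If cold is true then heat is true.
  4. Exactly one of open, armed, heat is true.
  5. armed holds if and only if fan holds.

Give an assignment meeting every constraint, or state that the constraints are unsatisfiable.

open = True, fan = False, armed = False, heat = False, cold = False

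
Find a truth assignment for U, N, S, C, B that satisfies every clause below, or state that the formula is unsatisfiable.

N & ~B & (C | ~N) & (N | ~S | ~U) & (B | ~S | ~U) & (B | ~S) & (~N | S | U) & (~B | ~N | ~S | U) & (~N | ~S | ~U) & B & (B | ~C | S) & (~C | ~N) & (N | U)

Case B = True:
  Clause (~B) is falsified — contradiction.
Case B = False:
  Clause (B) is falsified — contradiction.
Both cases fail, so the formula is unsatisfiable.

UNSATISFIABLE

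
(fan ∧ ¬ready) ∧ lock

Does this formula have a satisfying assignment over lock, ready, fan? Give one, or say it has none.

lock: True; ready: False; fan: True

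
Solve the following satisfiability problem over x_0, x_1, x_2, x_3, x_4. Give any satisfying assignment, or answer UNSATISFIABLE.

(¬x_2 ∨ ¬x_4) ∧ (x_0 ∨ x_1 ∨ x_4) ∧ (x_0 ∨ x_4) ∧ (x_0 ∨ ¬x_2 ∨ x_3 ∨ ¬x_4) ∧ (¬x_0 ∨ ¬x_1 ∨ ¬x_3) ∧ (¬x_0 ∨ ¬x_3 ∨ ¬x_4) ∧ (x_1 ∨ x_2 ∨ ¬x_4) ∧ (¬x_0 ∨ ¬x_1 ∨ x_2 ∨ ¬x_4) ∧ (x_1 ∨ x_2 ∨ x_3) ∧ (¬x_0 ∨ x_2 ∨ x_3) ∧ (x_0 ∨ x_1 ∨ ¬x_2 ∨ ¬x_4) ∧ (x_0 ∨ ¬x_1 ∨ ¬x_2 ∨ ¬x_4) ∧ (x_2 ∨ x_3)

Set x_0 = True.
Set x_1 = False.
Set x_2 = True.
  then (¬x_2 ∨ ¬x_4) forces x_4 = False.
Set x_3 = True.
All clauses satisfied.

x_0: True; x_1: False; x_2: True; x_3: True; x_4: False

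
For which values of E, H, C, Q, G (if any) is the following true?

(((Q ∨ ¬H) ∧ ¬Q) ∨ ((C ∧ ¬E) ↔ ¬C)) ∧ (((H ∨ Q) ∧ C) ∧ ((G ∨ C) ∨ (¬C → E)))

E = True, H = False, C = True, Q = True, G = False

  ((Q ∨ ¬H) ∧ ¬Q) ∨ ((C ∧ ¬E) ↔ ¬C) = True
    (Q ∨ ¬H) ∧ ¬Q = False
      Q ∨ ¬H = True
        ¬H = True
      ¬Q = False
    (C ∧ ¬E) ↔ ¬C = True
      C ∧ ¬E = False
        ¬E = False
      ¬C = False
  ((H ∨ Q) ∧ C) ∧ ((G ∨ C) ∨ (¬C → E)) = True
    (H ∨ Q) ∧ C = True
      H ∨ Q = True
    (G ∨ C) ∨ (¬C → E) = True
      G ∨ C = True
      ¬C → E = True
        ¬C = False
Both conjuncts True, so the formula holds.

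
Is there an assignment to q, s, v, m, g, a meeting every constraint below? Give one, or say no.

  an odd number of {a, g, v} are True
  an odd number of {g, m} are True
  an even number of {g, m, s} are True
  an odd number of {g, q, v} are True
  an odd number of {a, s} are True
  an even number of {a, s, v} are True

q: False, s: True, v: True, m: True, g: False, a: False

{a, g, v}: 1 true → odd ✓
{g, m}: 1 true → odd ✓
{g, m, s}: 2 true → even ✓
{g, q, v}: 1 true → odd ✓
{a, s}: 1 true → odd ✓
{a, s, v}: 2 true → even ✓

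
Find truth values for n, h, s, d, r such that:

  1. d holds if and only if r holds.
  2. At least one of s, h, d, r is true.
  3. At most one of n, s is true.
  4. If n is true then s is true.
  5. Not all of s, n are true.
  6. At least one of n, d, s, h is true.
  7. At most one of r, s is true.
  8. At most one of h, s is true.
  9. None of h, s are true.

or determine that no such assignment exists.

n: False, h: False, s: False, d: True, r: True

  (1) d=T, r=T — same ✓
  (2) {s, h, d, r}: 2 true — at least one ✓
  (3) {n, s}: 0 true — at most one ✓
  (4) n=F ⇒ s: vacuous ✓
  (5) {s, n}: 0/2 true — not all ✓
  (6) {n, d, s, h}: 1 true — at least one ✓
  (7) {r, s}: 1 true — at most one ✓
  (8) {h, s}: 0 true — at most one ✓
  (9) {h, s}: 0 true — none ✓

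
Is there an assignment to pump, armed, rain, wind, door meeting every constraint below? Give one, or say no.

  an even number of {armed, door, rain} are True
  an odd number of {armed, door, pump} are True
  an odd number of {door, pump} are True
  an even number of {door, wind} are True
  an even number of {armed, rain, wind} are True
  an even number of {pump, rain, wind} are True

pump=F, armed=F, rain=T, wind=T, door=T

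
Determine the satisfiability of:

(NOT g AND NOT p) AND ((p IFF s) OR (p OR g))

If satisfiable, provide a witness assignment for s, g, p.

s=F, g=F, p=F

  NOT g AND NOT p = True
    NOT g = True
    NOT p = True
  (p IFF s) OR (p OR g) = True
    p IFF s = True
    p OR g = False
Both conjuncts True, so the formula holds.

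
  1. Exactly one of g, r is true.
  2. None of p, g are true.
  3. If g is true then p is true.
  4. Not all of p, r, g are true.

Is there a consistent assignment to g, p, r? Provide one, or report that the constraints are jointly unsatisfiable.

g = False, p = False, r = True

  (1) {g, r}: 1 true — exactly one ✓
  (2) {p, g}: 0 true — none ✓
  (3) g=F ⇒ p: vacuous ✓
  (4) {p, r, g}: 1/3 true — not all ✓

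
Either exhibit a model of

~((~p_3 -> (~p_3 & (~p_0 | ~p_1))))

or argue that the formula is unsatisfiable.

p_0=T, p_1=T, p_3=F

  ~((~p_3 -> (~p_3 & (~p_0 | ~p_1)))) = True
    ~p_3 -> (~p_3 & (~p_0 | ~p_1)) = False
      ~p_3 = True
      ~p_3 & (~p_0 | ~p_1) = False
        ~p_3 = True
        ~p_0 | ~p_1 = False
          ~p_0 = False
          ~p_1 = False
The formula evaluates to True.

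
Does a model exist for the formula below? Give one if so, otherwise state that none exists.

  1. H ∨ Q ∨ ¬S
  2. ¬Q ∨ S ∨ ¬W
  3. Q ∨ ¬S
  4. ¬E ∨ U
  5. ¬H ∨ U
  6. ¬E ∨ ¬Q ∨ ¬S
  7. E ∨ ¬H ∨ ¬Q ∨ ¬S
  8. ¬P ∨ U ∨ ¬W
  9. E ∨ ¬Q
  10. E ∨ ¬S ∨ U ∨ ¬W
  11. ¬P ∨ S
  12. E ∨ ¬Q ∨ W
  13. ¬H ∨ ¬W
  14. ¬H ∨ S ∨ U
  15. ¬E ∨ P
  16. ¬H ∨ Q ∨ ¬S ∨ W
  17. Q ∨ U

Try S = True:
  (Q ∨ ¬S) forces Q = True.
  (¬E ∨ ¬Q ∨ ¬S) forces E = False.
  clause (E ∨ ¬Q) is falsified — backtrack.
So S = False.
  then (¬P ∨ S) forces P = False.
  then (¬E ∨ P) forces E = False.
  then (E ∨ ¬Q) forces Q = False.
  then (Q ∨ U) forces U = True.
Set H = False.
Set W = False.
All clauses satisfied.

S: False; E: False; H: False; P: False; Q: False; W: False; U: True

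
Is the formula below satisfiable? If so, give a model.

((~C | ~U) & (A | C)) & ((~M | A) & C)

M: False; U: False; C: True; A: True

  (~C | ~U) & (A | C) = True
    ~C | ~U = True
      ~C = False
      ~U = True
    A | C = True
  (~M | A) & C = True
    ~M | A = True
      ~M = True
Both conjuncts True, so the formula holds.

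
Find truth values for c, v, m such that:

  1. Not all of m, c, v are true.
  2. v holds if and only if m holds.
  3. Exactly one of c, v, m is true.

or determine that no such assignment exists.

c=T; v=F; m=F

  (1) {m, c, v}: 1/3 true — not all ✓
  (2) v=F, m=F — same ✓
  (3) {c, v, m}: 1 true — exactly one ✓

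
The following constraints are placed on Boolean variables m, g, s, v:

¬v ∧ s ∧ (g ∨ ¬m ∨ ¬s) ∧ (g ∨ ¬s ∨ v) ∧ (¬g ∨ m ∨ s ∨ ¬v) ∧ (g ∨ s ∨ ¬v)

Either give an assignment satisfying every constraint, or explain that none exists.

Unit clause (¬v) forces v = False.
Unit clause (s) forces s = True.
In (g ∨ ¬s ∨ v) only g is left, so g = True.
Set m = False.
All clauses satisfied.

m = False, g = True, s = True, v = False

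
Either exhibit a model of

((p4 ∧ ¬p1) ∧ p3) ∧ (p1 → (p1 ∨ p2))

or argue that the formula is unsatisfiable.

p1 = False; p2 = True; p3 = True; p4 = True

  (p4 ∧ ¬p1) ∧ p3 = True
    p4 ∧ ¬p1 = True
      ¬p1 = True
  p1 → (p1 ∨ p2) = True
    p1 ∨ p2 = True
Both conjuncts True, so the formula holds.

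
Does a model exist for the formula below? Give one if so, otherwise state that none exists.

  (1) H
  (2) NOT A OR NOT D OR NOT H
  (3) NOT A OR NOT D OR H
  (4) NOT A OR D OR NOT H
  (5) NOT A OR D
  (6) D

Unit clause (H) forces H = True.
Unit clause (D) forces D = True.
In (NOT A OR NOT D OR NOT H) only NOT A is left, so A = False.
All clauses satisfied.

A = False; H = True; D = True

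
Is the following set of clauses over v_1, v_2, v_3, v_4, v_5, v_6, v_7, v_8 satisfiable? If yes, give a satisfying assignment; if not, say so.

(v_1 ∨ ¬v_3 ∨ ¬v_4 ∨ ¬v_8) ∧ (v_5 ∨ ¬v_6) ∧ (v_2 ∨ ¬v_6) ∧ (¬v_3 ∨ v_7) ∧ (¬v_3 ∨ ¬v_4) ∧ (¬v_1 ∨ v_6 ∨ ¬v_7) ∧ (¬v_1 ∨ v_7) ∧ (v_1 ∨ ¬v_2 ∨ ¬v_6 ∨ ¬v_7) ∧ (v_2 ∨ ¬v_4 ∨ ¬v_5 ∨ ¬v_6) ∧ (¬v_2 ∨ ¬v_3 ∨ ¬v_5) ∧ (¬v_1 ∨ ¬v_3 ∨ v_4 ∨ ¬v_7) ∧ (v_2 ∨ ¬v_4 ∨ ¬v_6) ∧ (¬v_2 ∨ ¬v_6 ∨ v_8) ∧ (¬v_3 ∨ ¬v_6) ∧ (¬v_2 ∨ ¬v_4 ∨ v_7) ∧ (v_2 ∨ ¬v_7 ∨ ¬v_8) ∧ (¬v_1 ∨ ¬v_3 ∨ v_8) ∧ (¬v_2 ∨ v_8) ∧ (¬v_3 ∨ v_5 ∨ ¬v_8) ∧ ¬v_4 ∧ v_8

v_1=F, v_2=T, v_3=F, v_4=F, v_5=F, v_6=F, v_7=T, v_8=T

Unit clause (¬v_4) forces v_4 = False.
Unit clause (v_8) forces v_8 = True.
Set v_1 = False.
Set v_2 = True.
Set v_3 = False.
Set v_5 = False.
  then (v_5 ∨ ¬v_6) forces v_6 = False.
Set v_7 = True.
All clauses satisfied.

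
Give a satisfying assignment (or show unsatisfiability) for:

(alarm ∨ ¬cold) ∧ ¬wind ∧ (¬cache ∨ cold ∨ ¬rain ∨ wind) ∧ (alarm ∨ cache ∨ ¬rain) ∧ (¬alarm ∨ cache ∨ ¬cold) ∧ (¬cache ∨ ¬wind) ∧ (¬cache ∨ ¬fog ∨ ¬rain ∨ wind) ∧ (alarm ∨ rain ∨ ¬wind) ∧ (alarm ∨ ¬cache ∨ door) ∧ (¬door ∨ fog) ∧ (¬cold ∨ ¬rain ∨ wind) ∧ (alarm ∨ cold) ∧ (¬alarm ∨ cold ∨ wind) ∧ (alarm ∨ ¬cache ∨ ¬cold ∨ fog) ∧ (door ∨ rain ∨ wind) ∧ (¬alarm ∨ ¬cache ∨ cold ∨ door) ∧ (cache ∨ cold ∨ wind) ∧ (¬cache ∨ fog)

cache=T, rain=F, cold=T, fog=T, door=T, wind=F, alarm=T

Unit clause (¬wind) forces wind = False.
Try cache = False:
  (cache ∨ cold ∨ wind) forces cold = True.
  (alarm ∨ ¬cold) forces alarm = True.
  clause (¬alarm ∨ cache ∨ ¬cold) is falsified — backtrack.
So cache = True.
  then (¬cache ∨ fog) forces fog = True.
  then (¬cache ∨ ¬fog ∨ ¬rain ∨ wind) forces rain = False.
  then (door ∨ rain ∨ wind) forces door = True.
Set cold = True.
  then (alarm ∨ ¬cold) forces alarm = True.
All clauses satisfied.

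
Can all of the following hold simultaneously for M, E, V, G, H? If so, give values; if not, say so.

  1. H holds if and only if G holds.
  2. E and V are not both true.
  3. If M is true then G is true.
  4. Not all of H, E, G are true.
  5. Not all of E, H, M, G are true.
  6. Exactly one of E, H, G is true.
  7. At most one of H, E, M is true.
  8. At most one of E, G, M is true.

M = False; E = True; V = False; G = False; H = False

  (1) H=F, G=F — same ✓
  (2) E=T, V=F — not both ✓
  (3) M=F ⇒ G: vacuous ✓
  (4) {H, E, G}: 1/3 true — not all ✓
  (5) {E, H, M, G}: 1/4 true — not all ✓
  (6) {E, H, G}: 1 true — exactly one ✓
  (7) {H, E, M}: 1 true — at most one ✓
  (8) {E, G, M}: 1 true — at most one ✓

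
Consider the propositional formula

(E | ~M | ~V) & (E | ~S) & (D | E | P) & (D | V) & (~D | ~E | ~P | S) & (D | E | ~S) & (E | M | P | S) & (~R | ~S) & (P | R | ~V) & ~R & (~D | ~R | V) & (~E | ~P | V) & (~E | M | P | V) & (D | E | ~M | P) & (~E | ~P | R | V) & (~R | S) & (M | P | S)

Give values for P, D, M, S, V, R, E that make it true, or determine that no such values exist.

Unit clause (~R) forces R = False.
Set P = True.
Set D = True.
Set M = True.
Set S = True.
  then (E | ~S) forces E = True.
  then (~E | ~P | V) forces V = True.
All clauses satisfied.

P: True, D: True, M: True, S: True, V: True, R: False, E: True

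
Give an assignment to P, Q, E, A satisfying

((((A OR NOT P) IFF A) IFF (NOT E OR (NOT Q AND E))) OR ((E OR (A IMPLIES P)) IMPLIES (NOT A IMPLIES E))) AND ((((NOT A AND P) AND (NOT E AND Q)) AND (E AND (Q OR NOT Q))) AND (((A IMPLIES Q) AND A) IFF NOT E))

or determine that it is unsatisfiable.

No satisfying assignment exists.

Case E = True: the conjunct NOT E is False.
Case E = False: the conjunct E is False.
Both cases fail — unsatisfiable.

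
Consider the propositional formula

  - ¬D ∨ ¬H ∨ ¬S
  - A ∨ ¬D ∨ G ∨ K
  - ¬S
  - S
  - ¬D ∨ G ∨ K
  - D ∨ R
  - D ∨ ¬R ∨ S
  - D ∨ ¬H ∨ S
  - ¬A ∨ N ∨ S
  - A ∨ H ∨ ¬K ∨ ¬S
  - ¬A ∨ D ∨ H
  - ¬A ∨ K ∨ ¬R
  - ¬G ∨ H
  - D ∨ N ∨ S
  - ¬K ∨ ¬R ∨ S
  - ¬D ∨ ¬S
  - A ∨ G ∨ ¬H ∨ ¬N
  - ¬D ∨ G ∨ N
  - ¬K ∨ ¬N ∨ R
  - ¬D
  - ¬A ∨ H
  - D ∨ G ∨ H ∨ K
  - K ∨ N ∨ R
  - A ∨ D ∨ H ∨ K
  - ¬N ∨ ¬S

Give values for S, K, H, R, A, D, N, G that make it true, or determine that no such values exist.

The formula is unsatisfiable.

Case S = True:
  Clause (¬S) is falsified — contradiction.
Case S = False:
  Clause (S) is falsified — contradiction.
Both cases fail, so the formula is unsatisfiable.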